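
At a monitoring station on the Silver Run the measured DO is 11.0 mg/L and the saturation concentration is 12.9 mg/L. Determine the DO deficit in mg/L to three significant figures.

D = C_s − C = 12.9 − 11.0 = 1.90 mg/L.

D ≈ 1.90 mg/L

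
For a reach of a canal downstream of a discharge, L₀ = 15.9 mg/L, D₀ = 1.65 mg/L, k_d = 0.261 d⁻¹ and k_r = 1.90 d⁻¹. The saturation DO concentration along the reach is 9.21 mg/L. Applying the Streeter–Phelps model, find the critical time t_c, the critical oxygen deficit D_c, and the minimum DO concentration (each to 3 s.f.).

t_c ≈ 0.568 d; D_c ≈ 1.88 mg/L; min DO ≈ 7.33 mg/L

t_c = [1/(k_r−k_d)] ln[(k_r/k_d)(1 − D₀(k_r−k_d)/(k_d L₀))]
= [1/(1.90−0.261)] ln[(1.90/0.261)(1 − 1.65×1.639/(0.261×15.9))]
= (1/1.639) ln[7.280 × 0.3483] = 0.6101 × ln(2.536) = 0.6101 × 0.9305 = 0.5677 d.
D_c = (k_d/k_r) L₀ e^(−k_d t_c) = (0.261/1.90) × 15.9 × e^(−0.261×0.5677) = 0.1374 × 15.9 × 0.8623 = 1.883 mg/L.
Minimum DO = C_s − D_c = 9.21 − 1.883 = 7.327 mg/L.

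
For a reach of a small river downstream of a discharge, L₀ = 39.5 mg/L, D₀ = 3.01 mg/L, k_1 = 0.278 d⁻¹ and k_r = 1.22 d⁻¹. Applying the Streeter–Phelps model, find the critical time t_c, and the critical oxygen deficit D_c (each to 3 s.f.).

At the critical point dD/dt = 0, so k_1 L₀ e^(−k_1 t) = k_r D. Substituting D(t) from the Streeter–Phelps equation and solving for t gives
t_c = ln[(k_r/k_1)(1 − D₀(k_r−k_1)/(k_1 L₀))] / (k_r−k_1).
Here k_r−k_1 = 0.9420 d⁻¹ and 1 − D₀(k_r−k_1)/(k_1 L₀) = 1 − 3.01×0.9420/(0.278×39.5) = 0.7418, so
t_c = ln(4.388 × 0.7418) / 0.9420 = 1.180 / 0.9420 = 1.253 d.
D_c = (k_1/k_r) L₀ e^(−k_1 t_c) = (0.278/1.22) × 39.5 × e^(−0.278×1.253) = 0.2279 × 39.5 × 0.7059 = 6.353 mg/L.

t_c ≈ 1.25 d; D_c ≈ 6.35 mg/L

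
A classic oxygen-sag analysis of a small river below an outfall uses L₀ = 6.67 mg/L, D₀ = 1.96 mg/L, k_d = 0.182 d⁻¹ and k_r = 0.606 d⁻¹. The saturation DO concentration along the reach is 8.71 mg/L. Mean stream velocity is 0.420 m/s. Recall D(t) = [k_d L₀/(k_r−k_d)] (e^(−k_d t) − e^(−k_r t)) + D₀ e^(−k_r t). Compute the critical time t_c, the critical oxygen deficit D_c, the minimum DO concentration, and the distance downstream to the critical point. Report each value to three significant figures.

t_c ≈ 0.116 d; D_c ≈ 1.96 mg/L; min DO ≈ 6.75 mg/L; x_c ≈ 4.20 km

At the critical point dD/dt = 0, so k_d L₀ e^(−k_d t) = k_r D. Substituting D(t) from the Streeter–Phelps equation and solving for t gives
t_c = ln[(k_r/k_d)(1 − D₀(k_r−k_d)/(k_d L₀))] / (k_r−k_d).
Here k_r−k_d = 0.4240 d⁻¹ and 1 − D₀(k_r−k_d)/(k_d L₀) = 1 − 1.96×0.4240/(0.182×6.67) = 0.3154, so
t_c = ln(3.330 × 0.3154) / 0.4240 = 0.04902 / 0.4240 = 0.1156 d.
L(t_c) = L₀ e^(−k_d t_c) = 6.67 × 0.9792 = 6.531 mg/L, and at the critical point k_r D_c = k_d L, so D_c = (0.182/0.606) × 6.531 = 1.961 mg/L.
Minimum DO = C_s − D_c = 8.71 − 1.961 = 6.749 mg/L.
x_c = v t_c = 0.420 m/s × 0.1156 d × 86400 s/d = 4195 m ≈ 4.20 km.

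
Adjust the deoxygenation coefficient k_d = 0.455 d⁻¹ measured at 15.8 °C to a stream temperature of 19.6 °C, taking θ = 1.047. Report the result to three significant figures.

k_d(T₂) = k_d(T₁) · θ^(T₂−T₁) = 0.455 × 1.047^(19.6−15.8)
= 0.455 × 1.047^3.80 = 0.455 × 1.191 = 0.5418 d⁻¹.

k_d ≈ 0.542 d⁻¹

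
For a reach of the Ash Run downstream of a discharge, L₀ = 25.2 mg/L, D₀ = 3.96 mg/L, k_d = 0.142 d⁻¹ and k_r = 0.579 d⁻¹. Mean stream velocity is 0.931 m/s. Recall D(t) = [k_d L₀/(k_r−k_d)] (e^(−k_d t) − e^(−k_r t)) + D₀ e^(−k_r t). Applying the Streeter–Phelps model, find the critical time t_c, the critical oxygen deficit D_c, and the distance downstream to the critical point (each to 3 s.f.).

With k_r/k_d = 4.077 and 1 − D₀(k_r−k_d)/(k_d L₀) = 0.5164,
t_c = ln(4.077 × 0.5164) / (0.579 − 0.142) = ln(2.106) / 0.4370 = 0.7446/0.4370 = 1.704 d.
L(t_c) = L₀ e^(−k_d t_c) = 25.2 × 0.7851 = 19.78 mg/L, and at the critical point k_r D_c = k_d L, so D_c = (0.142/0.579) × 19.78 = 4.852 mg/L.
x_c = v t_c = 0.931 m/s × 1.704 d × 86400 s/d = 137100 m ≈ 137 km.

t_c ≈ 1.70 d; D_c ≈ 4.85 mg/L; x_c ≈ 137 km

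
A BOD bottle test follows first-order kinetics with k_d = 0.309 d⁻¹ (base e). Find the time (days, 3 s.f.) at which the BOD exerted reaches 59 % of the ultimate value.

t ≈ 2.89 d

y/L₀ = 1 − e^(−k_d t) = 0.59 ⇒ e^(−k_d t) = 0.410
t = −ln(0.410) / 0.309 = 0.8916 / 0.309 = 2.885 d.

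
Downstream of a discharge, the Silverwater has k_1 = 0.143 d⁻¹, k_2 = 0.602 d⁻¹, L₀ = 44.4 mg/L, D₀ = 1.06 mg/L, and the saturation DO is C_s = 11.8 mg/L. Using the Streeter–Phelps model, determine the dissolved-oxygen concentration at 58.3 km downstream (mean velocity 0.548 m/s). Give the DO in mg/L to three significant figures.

Travel time t = x/v = 58.3 km / (0.548 m/s) = 58300 m / 0.548 m/s = 106400 s = 1.231 d.
k_1 L₀/(k_2−k_1) = 0.143×44.4/(0.602−0.143) = 6.349/0.4590 = 13.83 mg/L.
e^(−k_1 t) = e^(−0.143×1.231) = 0.8386; e^(−k_2 t) = e^(−0.602×1.231) = 0.4765.
D = 13.83 × (0.8386 − 0.4765) + 1.06 × 0.4765 = 5.008 + 0.5051 = 5.513 mg/L.
DO = C_s − D = 11.8 − 5.513 = 6.287 mg/L.

DO ≈ 6.29 mg/L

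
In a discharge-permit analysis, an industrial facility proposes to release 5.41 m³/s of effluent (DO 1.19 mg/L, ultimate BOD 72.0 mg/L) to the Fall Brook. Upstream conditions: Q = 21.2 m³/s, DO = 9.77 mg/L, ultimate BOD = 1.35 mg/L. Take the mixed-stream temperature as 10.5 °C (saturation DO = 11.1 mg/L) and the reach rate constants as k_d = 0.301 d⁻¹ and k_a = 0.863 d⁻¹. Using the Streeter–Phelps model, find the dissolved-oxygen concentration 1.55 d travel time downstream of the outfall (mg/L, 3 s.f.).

Mixed DO = (21.2×9.77 + 5.41×1.19)/(21.2+5.41) = 213.6/26.61 = 8.026 mg/L.
Mixed L₀ = (21.2×1.35 + 5.41×72.0)/(26.61) = 418.1/26.61 = 15.71 mg/L.
Initial deficit D₀ = C_s − DO₀ = 11.1 − 8.026 = 3.074 mg/L.
D(1.55) = [0.301×15.71/(0.863−0.301)](e^(−0.301×1.55) − e^(−0.863×1.55)) + 3.074 e^(−0.863×1.55)
= 8.416 × (0.6272 − 0.2625) + 3.074 × 0.2625 = 3.876 mg/L.
DO = 11.1 − 3.876 = 7.224 mg/L.

DO ≈ 7.22 mg/L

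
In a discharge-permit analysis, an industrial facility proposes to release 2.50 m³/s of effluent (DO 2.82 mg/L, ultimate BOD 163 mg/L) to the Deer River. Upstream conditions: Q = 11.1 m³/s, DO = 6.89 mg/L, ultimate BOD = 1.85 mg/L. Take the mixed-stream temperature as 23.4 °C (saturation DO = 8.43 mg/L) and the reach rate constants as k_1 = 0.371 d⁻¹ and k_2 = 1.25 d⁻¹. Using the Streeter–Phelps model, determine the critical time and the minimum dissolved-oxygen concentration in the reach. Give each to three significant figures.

Mixed DO = (11.1×6.89 + 2.50×2.82)/(11.1+2.50) = 83.53/13.60 = 6.142 mg/L.
Mixed L₀ = (11.1×1.85 + 2.50×163)/(13.60) = 428.0/13.60 = 31.47 mg/L.
Initial deficit D₀ = C_s − DO₀ = 8.43 − 6.142 = 2.288 mg/L.
t_c = (1/0.8790) ln[(1.25/0.371)(1 − 2.288×0.8790/(0.371×31.47))] = 1.138 × ln(2.789) = 1.167 d.
D_c = (0.371/1.25) × 31.47 × e^(−0.371×1.167) = 0.2968 × 31.47 × 0.6486 = 6.059 mg/L.
Minimum DO = 8.43 − 6.059 = 2.371 mg/L.

t_c ≈ 1.17 d; minimum DO ≈ 2.37 mg/L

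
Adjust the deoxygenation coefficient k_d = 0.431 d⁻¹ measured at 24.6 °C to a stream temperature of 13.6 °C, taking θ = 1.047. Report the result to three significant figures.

k_d(T₂) = k_d(T₁) · θ^(T₂−T₁) = 0.431 × 1.047^(13.6−24.6)
= 0.431 × 1.047^-11.0 = 0.431 × 0.6034 = 0.2601 d⁻¹.

k_d ≈ 0.260 d⁻¹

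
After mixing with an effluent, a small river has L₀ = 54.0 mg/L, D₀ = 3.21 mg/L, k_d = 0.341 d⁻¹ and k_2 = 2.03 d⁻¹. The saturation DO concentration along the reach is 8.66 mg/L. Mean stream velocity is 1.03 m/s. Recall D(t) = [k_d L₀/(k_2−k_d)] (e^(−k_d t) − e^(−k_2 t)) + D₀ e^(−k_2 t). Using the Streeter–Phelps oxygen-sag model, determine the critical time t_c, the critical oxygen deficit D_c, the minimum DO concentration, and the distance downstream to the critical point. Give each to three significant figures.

t_c ≈ 0.850 d; D_c ≈ 6.79 mg/L; min DO ≈ 1.87 mg/L; x_c ≈ 75.6 km

At the critical point dD/dt = 0, so k_d L₀ e^(−k_d t) = k_2 D. Substituting D(t) from the Streeter–Phelps equation and solving for t gives
t_c = ln[(k_2/k_d)(1 − D₀(k_2−k_d)/(k_d L₀))] / (k_2−k_d).
Here k_2−k_d = 1.689 d⁻¹ and 1 − D₀(k_2−k_d)/(k_d L₀) = 1 − 3.21×1.689/(0.341×54.0) = 0.7056, so
t_c = ln(5.953 × 0.7056) / 1.689 = 1.435 / 1.689 = 0.8497 d.
L(t_c) = L₀ e^(−k_d t_c) = 54.0 × 0.7485 = 40.42 mg/L, and at the critical point k_2 D_c = k_d L, so D_c = (0.341/2.03) × 40.42 = 6.789 mg/L.
Minimum DO = C_s − D_c = 8.66 − 6.789 = 1.871 mg/L.
x_c = v t_c = 1.03 m/s × 0.8497 d × 86400 s/d = 75620 m ≈ 75.6 km.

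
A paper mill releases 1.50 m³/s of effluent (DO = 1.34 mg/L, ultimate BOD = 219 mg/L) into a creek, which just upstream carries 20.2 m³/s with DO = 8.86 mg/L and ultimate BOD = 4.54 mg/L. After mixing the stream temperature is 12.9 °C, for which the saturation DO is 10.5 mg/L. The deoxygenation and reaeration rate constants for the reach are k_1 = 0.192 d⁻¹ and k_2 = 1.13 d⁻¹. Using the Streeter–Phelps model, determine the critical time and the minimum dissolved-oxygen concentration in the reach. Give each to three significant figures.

t_c ≈ 1.05 d; minimum DO ≈ 7.81 mg/L

Mixed DO = (20.2×8.86 + 1.50×1.34)/(20.2+1.50) = 181.0/21.70 = 8.340 mg/L.
Mixed L₀ = (20.2×4.54 + 1.50×219)/(21.70) = 420.2/21.70 = 19.36 mg/L.
Initial deficit D₀ = C_s − DO₀ = 10.5 − 8.340 = 2.160 mg/L.
t_c = (1/0.9380) ln[(1.13/0.192)(1 − 2.160×0.9380/(0.192×19.36))] = 1.066 × ln(2.678) = 1.050 d.
D_c = (0.192/1.13) × 19.36 × e^(−0.192×1.050) = 0.1699 × 19.36 × 0.8174 = 2.689 mg/L.
Minimum DO = 10.5 − 2.689 = 7.811 mg/L.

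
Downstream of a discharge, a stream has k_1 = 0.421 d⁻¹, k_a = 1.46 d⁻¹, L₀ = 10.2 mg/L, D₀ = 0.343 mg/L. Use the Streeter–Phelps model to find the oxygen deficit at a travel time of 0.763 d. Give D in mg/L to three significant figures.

k_1 L₀/(k_a−k_1) = 0.421×10.2/(1.46−0.421) = 4.294/1.039 = 4.133 mg/L.
e^(−k_1 t) = e^(−0.421×0.7630) = 0.7253; e^(−k_a t) = e^(−1.46×0.7630) = 0.3282.
D = 4.133 × (0.7253 − 0.3282) + 0.343 × 0.3282 = 1.641 + 0.1126 = 1.753 mg/L.

D ≈ 1.75 mg/L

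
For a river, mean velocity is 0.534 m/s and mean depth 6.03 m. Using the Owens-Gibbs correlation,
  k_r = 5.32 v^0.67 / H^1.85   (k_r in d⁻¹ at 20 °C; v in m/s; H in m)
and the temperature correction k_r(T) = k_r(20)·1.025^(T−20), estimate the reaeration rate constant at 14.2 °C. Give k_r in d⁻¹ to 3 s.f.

k_r ≈ 0.109 d⁻¹

k_r(20) = 5.32 × 0.534^0.67 / 6.03^1.85 = 5.32 × 0.6568 / 27.77 = 0.1258 d⁻¹.
k_r(14.2) = 0.1258 × 1.025^(14.2−20) = 0.1258 × 0.8666 = 0.1090 d⁻¹.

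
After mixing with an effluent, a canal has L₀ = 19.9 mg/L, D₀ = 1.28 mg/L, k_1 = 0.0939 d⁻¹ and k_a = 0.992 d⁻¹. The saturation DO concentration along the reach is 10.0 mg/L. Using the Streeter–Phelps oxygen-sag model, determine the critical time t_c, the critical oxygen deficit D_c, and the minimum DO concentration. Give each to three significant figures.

t_c = [1/(k_a−k_1)] ln[(k_a/k_1)(1 − D₀(k_a−k_1)/(k_1 L₀))]
= [1/(0.992−0.0939)] ln[(0.992/0.0939)(1 − 1.28×0.8981/(0.0939×19.9))]
= (1/0.8981) ln[10.56 × 0.3848] = 1.113 × ln(4.065) = 1.113 × 1.402 = 1.562 d.
D_c = (k_1/k_a) L₀ e^(−k_1 t_c) = (0.0939/0.992) × 19.9 × e^(−0.0939×1.562) = 0.09466 × 19.9 × 0.8636 = 1.627 mg/L.
Minimum DO = C_s − D_c = 10.0 − 1.627 = 8.373 mg/L.

t_c ≈ 1.56 d; D_c ≈ 1.63 mg/L; min DO ≈ 8.37 mg/L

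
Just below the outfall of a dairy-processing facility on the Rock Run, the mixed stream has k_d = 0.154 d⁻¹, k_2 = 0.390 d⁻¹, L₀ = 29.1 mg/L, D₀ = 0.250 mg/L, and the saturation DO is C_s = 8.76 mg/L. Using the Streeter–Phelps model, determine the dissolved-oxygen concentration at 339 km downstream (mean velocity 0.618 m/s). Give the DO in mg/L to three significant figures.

DO ≈ 3.19 mg/L

Travel time t = x/v = 339 km / (0.618 m/s) = 339000 m / 0.618 m/s = 548500 s = 6.349 d.
k_d L₀/(k_2−k_d) = 0.154×29.1/(0.390−0.154) = 4.481/0.2360 = 18.99 mg/L.
e^(−k_d t) = e^(−0.154×6.349) = 0.3762; e^(−k_2 t) = e^(−0.390×6.349) = 0.08407.
D = 18.99 × (0.3762 − 0.08407) + 0.250 × 0.08407 = 5.547 + 0.02102 = 5.568 mg/L.
DO = C_s − D = 8.76 − 5.568 = 3.192 mg/L.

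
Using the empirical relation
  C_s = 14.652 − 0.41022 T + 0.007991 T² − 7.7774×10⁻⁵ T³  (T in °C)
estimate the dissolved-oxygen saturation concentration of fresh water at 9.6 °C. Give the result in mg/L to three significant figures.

C_s ≈ 11.4 mg/L

C_s = 14.652 − 0.41022×9.6 + 0.007991×9.6² − 7.7774×10⁻⁵×9.6³ = 11.38 mg/L.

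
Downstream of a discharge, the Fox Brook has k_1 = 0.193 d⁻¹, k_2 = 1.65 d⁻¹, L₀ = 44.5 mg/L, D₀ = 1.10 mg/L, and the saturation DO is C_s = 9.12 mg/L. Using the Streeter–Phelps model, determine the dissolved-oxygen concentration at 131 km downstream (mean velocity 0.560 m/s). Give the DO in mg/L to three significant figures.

Travel time t = x/v = 131 km / (0.560 m/s) = 131000 m / 0.560 m/s = 233900 s = 2.708 d.
k_1 L₀/(k_2−k_1) = 0.193×44.5/(1.65−0.193) = 8.588/1.457 = 5.895 mg/L.
e^(−k_1 t) = e^(−0.193×2.708) = 0.5930; e^(−k_2 t) = e^(−1.65×2.708) = 0.01148.
D = 5.895 × (0.5930 − 0.01148) + 1.10 × 0.01148 = 3.428 + 0.01263 = 3.441 mg/L.
DO = C_s − D = 9.12 − 3.441 = 5.679 mg/L.

DO ≈ 5.68 mg/L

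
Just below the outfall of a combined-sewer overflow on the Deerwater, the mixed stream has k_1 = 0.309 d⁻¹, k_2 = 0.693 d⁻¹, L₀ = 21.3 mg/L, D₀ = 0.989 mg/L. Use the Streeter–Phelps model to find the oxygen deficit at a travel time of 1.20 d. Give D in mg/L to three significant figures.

k_1 L₀/(k_2−k_1) = 0.309×21.3/(0.693−0.309) = 6.582/0.3840 = 17.14 mg/L.
e^(−k_1 t) = e^(−0.309×1.200) = 0.6902; e^(−k_2 t) = e^(−0.693×1.200) = 0.4354.
D = 17.14 × (0.6902 − 0.4354) + 0.989 × 0.4354 = 4.368 + 0.4306 = 4.798 mg/L.

D ≈ 4.80 mg/L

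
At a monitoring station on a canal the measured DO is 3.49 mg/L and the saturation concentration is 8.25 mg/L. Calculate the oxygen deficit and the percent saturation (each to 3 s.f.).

D ≈ 4.76 mg/L; 42.3 % saturation

D = C_s − C = 8.25 − 3.49 = 4.76 mg/L.
% saturation = 3.49/8.25 × 100 = 42.3 %.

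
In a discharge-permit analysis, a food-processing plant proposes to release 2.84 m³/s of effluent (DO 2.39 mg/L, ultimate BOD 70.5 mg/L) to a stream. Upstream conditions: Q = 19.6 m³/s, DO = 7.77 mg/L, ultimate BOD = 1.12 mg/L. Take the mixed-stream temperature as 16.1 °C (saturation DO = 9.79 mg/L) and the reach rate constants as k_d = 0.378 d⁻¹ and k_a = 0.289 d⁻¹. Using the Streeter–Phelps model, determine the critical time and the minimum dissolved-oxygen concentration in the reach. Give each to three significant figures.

t_c ≈ 2.32 d; minimum DO ≈ 4.40 mg/L

Mixed DO = (19.6×7.77 + 2.84×2.39)/(19.6+2.84) = 159.1/22.44 = 7.089 mg/L.
Mixed L₀ = (19.6×1.12 + 2.84×70.5)/(22.44) = 222.2/22.44 = 9.901 mg/L.
Initial deficit D₀ = C_s − DO₀ = 9.79 − 7.089 = 2.701 mg/L.
t_c = (1/-0.08900) ln[(0.289/0.378)(1 − 2.701×-0.08900/(0.378×9.901))] = -11.24 × ln(0.8137) = 2.317 d.
D_c = (0.378/0.289) × 9.901 × e^(−0.378×2.317) = 1.308 × 9.901 × 0.4165 = 5.394 mg/L.
Minimum DO = 9.79 − 5.394 = 4.396 mg/L.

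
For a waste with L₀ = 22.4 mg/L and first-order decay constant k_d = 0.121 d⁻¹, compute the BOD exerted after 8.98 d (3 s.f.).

y ≈ 14.8 mg/L

y_t = L₀(1 − e^(−k_d t)) = 22.4 × (1 − e^(−0.121×8.98))
= 22.4 × (1 − 0.3374) = 22.4 × 0.6626 = 14.84 mg/L.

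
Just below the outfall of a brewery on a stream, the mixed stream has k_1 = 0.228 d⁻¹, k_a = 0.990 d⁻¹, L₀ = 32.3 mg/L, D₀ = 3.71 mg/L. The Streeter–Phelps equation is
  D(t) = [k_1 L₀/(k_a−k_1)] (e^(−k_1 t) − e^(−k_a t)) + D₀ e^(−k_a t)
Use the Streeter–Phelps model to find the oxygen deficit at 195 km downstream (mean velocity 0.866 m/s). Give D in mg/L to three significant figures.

D ≈ 4.88 mg/L

Travel time t = x/v = 195 km / (0.866 m/s) = 195000 m / 0.866 m/s = 225200 s = 2.606 d.
k_1 L₀/(k_a−k_1) = 0.228×32.3/(0.990−0.228) = 7.364/0.7620 = 9.665 mg/L.
e^(−k_1 t) = e^(−0.228×2.606) = 0.5520; e^(−k_a t) = e^(−0.990×2.606) = 0.07577.
D = 9.665 × (0.5520 − 0.07577) + 3.71 × 0.07577 = 4.603 + 0.2811 = 4.884 mg/L.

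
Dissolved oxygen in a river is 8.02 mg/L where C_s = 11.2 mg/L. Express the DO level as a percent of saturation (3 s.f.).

71.6 % saturation

% saturation = C/C_s × 100 = 8.02/11.2 × 100 = 71.6 %.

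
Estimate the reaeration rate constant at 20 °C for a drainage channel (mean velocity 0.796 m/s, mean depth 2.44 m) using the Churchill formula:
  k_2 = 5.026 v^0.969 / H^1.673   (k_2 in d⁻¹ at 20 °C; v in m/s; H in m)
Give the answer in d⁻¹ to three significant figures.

k_2 = 5.026 × 0.796^0.969 / 2.44^1.673 = 5.026 × 0.8016 / 4.447 = 0.9059 d⁻¹.

k_2 ≈ 0.906 d⁻¹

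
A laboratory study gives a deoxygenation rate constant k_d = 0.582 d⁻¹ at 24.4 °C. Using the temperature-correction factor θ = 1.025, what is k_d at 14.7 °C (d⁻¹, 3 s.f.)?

k_d ≈ 0.458 d⁻¹

k_d(T₂) = k_d(T₁) · θ^(T₂−T₁) = 0.582 × 1.025^(14.7−24.4)
= 0.582 × 1.025^-9.70 = 0.582 × 0.7870 = 0.4580 d⁻¹.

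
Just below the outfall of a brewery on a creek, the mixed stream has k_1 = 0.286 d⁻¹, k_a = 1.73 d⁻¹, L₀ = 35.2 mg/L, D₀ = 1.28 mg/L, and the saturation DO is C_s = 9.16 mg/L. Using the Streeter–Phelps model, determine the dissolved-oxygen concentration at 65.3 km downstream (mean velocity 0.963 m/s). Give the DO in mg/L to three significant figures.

DO ≈ 5.05 mg/L

Travel time t = x/v = 65.3 km / (0.963 m/s) = 65300 m / 0.963 m/s = 67810 s = 0.7848 d.
k_1 L₀/(k_a−k_1) = 0.286×35.2/(1.73−0.286) = 10.07/1.444 = 6.972 mg/L.
e^(−k_1 t) = e^(−0.286×0.7848) = 0.7989; e^(−k_a t) = e^(−1.73×0.7848) = 0.2572.
D = 6.972 × (0.7989 − 0.2572) + 1.28 × 0.2572 = 3.777 + 0.3293 = 4.106 mg/L.
DO = C_s − D = 9.16 − 4.106 = 5.054 mg/L.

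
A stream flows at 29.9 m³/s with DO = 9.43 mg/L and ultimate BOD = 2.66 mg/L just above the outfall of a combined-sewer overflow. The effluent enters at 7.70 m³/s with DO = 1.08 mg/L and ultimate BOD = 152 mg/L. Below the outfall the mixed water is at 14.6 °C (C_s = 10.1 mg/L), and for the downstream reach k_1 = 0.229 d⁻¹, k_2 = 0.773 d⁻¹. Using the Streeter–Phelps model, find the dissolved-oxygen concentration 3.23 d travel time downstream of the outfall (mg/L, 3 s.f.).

Mixed DO = (29.9×9.43 + 7.70×1.08)/(29.9+7.70) = 290.3/37.60 = 7.720 mg/L.
Mixed L₀ = (29.9×2.66 + 7.70×152)/(37.60) = 1250/37.60 = 33.24 mg/L.
Initial deficit D₀ = C_s − DO₀ = 10.1 − 7.720 = 2.380 mg/L.
D(3.23) = [0.229×33.24/(0.773−0.229)](e^(−0.229×3.23) − e^(−0.773×3.23)) + 2.380 e^(−0.773×3.23)
= 13.99 × (0.4773 − 0.08235) + 2.380 × 0.08235 = 5.722 mg/L.
DO = 10.1 − 5.722 = 4.378 mg/L.

DO ≈ 4.38 mg/L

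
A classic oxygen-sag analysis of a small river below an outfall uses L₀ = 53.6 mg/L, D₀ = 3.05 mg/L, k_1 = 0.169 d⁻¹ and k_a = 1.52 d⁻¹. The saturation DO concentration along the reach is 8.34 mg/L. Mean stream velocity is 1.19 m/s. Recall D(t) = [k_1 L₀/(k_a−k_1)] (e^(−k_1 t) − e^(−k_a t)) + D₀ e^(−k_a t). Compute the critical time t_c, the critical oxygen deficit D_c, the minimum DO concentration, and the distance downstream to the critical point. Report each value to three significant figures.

With k_a/k_1 = 8.994 and 1 − D₀(k_a−k_1)/(k_1 L₀) = 0.5451,
t_c = ln(8.994 × 0.5451) / (1.52 − 0.169) = ln(4.903) / 1.351 = 1.590/1.351 = 1.177 d.
L(t_c) = L₀ e^(−k_1 t_c) = 53.6 × 0.8197 = 43.93 mg/L, and at the critical point k_a D_c = k_1 L, so D_c = (0.169/1.52) × 43.93 = 4.885 mg/L.
Minimum DO = C_s − D_c = 8.34 − 4.885 = 3.455 mg/L.
x_c = v t_c = 1.19 m/s × 1.177 d × 86400 s/d = 121000 m ≈ 121 km.

t_c ≈ 1.18 d; D_c ≈ 4.88 mg/L; min DO ≈ 3.46 mg/L; x_c ≈ 121 km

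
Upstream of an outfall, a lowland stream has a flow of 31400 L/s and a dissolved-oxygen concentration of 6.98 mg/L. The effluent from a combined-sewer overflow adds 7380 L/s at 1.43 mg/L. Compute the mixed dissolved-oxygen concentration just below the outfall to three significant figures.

5.92 mg/L

Flow-weighted mixing: C = (Q_r C_r + Q_w C_w)/(Q_r + Q_w)
= (31400×6.98 + 7380×1.43)/(31400 + 7380) = 229700/38780 = 5.924 mg/L.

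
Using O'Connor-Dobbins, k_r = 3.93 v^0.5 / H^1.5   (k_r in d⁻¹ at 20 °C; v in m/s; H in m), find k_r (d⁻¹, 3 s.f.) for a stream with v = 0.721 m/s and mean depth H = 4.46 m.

k_r ≈ 0.354 d⁻¹

k_r = 3.93 × 0.721^0.5 / 4.46^1.5 = 3.93 × 0.8491 / 9.419 = 0.3543 d⁻¹.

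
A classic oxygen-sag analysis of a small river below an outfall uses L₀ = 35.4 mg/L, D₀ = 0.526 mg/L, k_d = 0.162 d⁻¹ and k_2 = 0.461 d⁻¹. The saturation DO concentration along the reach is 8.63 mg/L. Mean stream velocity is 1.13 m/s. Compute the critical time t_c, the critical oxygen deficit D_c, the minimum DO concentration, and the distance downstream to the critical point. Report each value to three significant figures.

t_c = [1/(k_2−k_d)] ln[(k_2/k_d)(1 − D₀(k_2−k_d)/(k_d L₀))]
= [1/(0.461−0.162)] ln[(0.461/0.162)(1 − 0.526×0.2990/(0.162×35.4))]
= (1/0.2990) ln[2.846 × 0.9726] = 3.344 × ln(2.768) = 3.344 × 1.018 = 3.405 d.
L(t_c) = L₀ e^(−k_d t_c) = 35.4 × 0.5761 = 20.39 mg/L, and at the critical point k_2 D_c = k_d L, so D_c = (0.162/0.461) × 20.39 = 7.166 mg/L.
Minimum DO = C_s − D_c = 8.63 − 7.166 = 1.464 mg/L.
x_c = v t_c = 1.13 m/s × 3.405 d × 86400 s/d = 332400 m ≈ 332 km.

t_c ≈ 3.40 d; D_c ≈ 7.17 mg/L; min DO ≈ 1.46 mg/L; x_c ≈ 332 km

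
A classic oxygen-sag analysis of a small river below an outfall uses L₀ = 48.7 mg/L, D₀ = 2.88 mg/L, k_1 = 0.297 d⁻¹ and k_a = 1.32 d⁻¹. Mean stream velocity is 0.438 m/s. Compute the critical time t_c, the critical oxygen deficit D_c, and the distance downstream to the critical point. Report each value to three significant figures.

With k_a/k_1 = 4.444 and 1 − D₀(k_a−k_1)/(k_1 L₀) = 0.7963,
t_c = ln(4.444 × 0.7963) / (1.32 − 0.297) = ln(3.539) / 1.023 = 1.264/1.023 = 1.235 d.
D_c = (k_1/k_a) L₀ e^(−k_1 t_c) = (0.297/1.32) × 48.7 × e^(−0.297×1.235) = 0.2250 × 48.7 × 0.6929 = 7.592 mg/L.
x_c = v t_c = 0.438 m/s × 1.235 d × 86400 s/d = 46750 m ≈ 46.8 km.

t_c ≈ 1.24 d; D_c ≈ 7.59 mg/L; x_c ≈ 46.8 km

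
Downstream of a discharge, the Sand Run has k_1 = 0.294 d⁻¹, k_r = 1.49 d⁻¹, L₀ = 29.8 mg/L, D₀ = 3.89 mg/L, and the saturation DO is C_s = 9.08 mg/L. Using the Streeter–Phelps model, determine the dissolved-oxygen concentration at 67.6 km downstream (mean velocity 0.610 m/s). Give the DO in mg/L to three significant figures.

Travel time t = x/v = 67.6 km / (0.610 m/s) = 67600 m / 0.610 m/s = 110800 s = 1.283 d.
k_1 L₀/(k_r−k_1) = 0.294×29.8/(1.49−0.294) = 8.761/1.196 = 7.325 mg/L.
e^(−k_1 t) = e^(−0.294×1.283) = 0.6859; e^(−k_r t) = e^(−1.49×1.283) = 0.1479.
D = 7.325 × (0.6859 − 0.1479) + 3.89 × 0.1479 = 3.941 + 0.5754 = 4.516 mg/L.
DO = C_s − D = 9.08 − 4.516 = 4.564 mg/L.

DO ≈ 4.56 mg/L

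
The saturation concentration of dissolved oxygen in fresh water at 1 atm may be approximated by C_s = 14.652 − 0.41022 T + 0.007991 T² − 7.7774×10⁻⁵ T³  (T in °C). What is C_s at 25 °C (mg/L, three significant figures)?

C_s = 14.652 − 0.41022×25 + 0.007991×25² − 7.7774×10⁻⁵×25³ = 8.176 mg/L.

C_s ≈ 8.18 mg/L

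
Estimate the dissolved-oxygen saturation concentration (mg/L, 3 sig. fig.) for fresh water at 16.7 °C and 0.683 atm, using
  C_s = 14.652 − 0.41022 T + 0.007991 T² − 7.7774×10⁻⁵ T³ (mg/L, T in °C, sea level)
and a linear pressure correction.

At sea level: C_s = 14.652 − 0.41022×16.7 + 0.007991×16.7² − 7.7774×10⁻⁵×16.7³ = 9.668 mg/L.
Pressure correction: C_s' = 9.668 × 0.683 = 6.603 mg/L.

C_s ≈ 6.60 mg/L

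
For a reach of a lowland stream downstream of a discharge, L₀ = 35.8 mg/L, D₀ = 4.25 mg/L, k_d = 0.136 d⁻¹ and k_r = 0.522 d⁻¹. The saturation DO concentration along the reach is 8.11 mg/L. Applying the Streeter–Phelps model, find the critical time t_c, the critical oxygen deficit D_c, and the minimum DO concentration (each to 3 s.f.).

t_c ≈ 2.42 d; D_c ≈ 6.71 mg/L; min DO ≈ 1.40 mg/L

With k_r/k_d = 3.838 and 1 − D₀(k_r−k_d)/(k_d L₀) = 0.6631,
t_c = ln(3.838 × 0.6631) / (0.522 − 0.136) = ln(2.545) / 0.3860 = 0.9341/0.3860 = 2.420 d.
L(t_c) = L₀ e^(−k_d t_c) = 35.8 × 0.7196 = 25.76 mg/L, and at the critical point k_r D_c = k_d L, so D_c = (0.136/0.522) × 25.76 = 6.711 mg/L.
Minimum DO = C_s − D_c = 8.11 − 6.711 = 1.399 mg/L.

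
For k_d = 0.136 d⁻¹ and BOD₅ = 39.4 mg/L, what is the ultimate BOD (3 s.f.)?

BOD₅ = L₀(1 − e^(−5k_d)) ⇒ L₀ = BOD₅ / (1 − e^(−5×0.136))
= 39.4 / (1 − 0.5066) = 39.4 / 0.4934 = 79.86 mg/L.

L₀ ≈ 79.9 mg/L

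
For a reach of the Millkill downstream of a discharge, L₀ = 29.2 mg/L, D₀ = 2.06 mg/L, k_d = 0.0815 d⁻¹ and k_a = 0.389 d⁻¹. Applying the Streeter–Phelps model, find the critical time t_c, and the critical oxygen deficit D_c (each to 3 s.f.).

t_c ≈ 4.08 d; D_c ≈ 4.39 mg/L

t_c = [1/(k_a−k_d)] ln[(k_a/k_d)(1 − D₀(k_a−k_d)/(k_d L₀))]
= [1/(0.389−0.0815)] ln[(0.389/0.0815)(1 − 2.06×0.3075/(0.0815×29.2))]
= (1/0.3075) ln[4.773 × 0.7338] = 3.252 × ln(3.503) = 3.252 × 1.253 = 4.076 d.
L(t_c) = L₀ e^(−k_d t_c) = 29.2 × 0.7173 = 20.95 mg/L, and at the critical point k_a D_c = k_d L, so D_c = (0.0815/0.389) × 20.95 = 4.388 mg/L.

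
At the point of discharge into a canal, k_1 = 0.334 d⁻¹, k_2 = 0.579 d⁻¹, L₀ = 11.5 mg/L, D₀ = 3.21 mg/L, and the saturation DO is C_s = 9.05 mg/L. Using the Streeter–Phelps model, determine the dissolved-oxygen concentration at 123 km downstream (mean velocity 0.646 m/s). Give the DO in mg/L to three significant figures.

DO ≈ 5.02 mg/L

Travel time t = x/v = 123 km / (0.646 m/s) = 123000 m / 0.646 m/s = 190400 s = 2.204 d.
k_1 L₀/(k_2−k_1) = 0.334×11.5/(0.579−0.334) = 3.841/0.2450 = 15.68 mg/L.
e^(−k_1 t) = e^(−0.334×2.204) = 0.4790; e^(−k_2 t) = e^(−0.579×2.204) = 0.2792.
D = 15.68 × (0.4790 − 0.2792) + 3.21 × 0.2792 = 3.133 + 0.8961 = 4.029 mg/L.
DO = C_s − D = 9.05 − 4.029 = 5.021 mg/L.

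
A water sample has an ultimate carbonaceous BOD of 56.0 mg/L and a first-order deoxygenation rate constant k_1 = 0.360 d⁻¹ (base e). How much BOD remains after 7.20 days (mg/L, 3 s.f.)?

L ≈ 4.19 mg/L

L_t = L₀ e^(−k_1 t) = 56.0 × e^(−0.360×7.20) = 56.0 × 0.07487 = 4.193 mg/L.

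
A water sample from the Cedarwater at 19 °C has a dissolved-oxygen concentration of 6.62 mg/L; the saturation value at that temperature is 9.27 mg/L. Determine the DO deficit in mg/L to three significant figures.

D ≈ 2.65 mg/L

D = C_s − C = 9.27 − 6.62 = 2.65 mg/L.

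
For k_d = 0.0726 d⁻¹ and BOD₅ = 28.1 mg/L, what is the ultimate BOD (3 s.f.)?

BOD₅ = L₀(1 − e^(−5k_d)) ⇒ L₀ = BOD₅ / (1 − e^(−5×0.0726))
= 28.1 / (1 − 0.6956) = 28.1 / 0.3044 = 92.31 mg/L.

L₀ ≈ 92.3 mg/L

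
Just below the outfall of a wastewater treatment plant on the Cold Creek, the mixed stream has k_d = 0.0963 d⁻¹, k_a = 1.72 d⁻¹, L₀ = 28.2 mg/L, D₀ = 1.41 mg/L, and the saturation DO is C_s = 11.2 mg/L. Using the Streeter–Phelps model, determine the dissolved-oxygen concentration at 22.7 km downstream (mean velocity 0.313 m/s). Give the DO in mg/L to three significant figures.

DO ≈ 9.72 mg/L

Travel time t = x/v = 22.7 km / (0.313 m/s) = 22700 m / 0.313 m/s = 72520 s = 0.8394 d.
k_d L₀/(k_a−k_d) = 0.0963×28.2/(1.72−0.0963) = 2.716/1.624 = 1.673 mg/L.
e^(−k_d t) = e^(−0.0963×0.8394) = 0.9223; e^(−k_a t) = e^(−1.72×0.8394) = 0.2360.
D = 1.673 × (0.9223 − 0.2360) + 1.41 × 0.2360 = 1.148 + 0.3328 = 1.481 mg/L.
DO = C_s − D = 11.2 − 1.481 = 9.719 mg/L.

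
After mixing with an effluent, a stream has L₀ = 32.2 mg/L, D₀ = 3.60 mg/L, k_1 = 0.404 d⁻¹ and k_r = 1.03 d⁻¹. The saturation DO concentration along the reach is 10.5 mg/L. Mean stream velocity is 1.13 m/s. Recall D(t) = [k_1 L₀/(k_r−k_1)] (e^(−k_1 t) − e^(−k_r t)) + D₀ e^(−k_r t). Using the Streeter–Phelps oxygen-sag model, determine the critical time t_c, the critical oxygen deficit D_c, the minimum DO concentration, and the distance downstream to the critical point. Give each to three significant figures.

At the critical point dD/dt = 0, so k_1 L₀ e^(−k_1 t) = k_r D. Substituting D(t) from the Streeter–Phelps equation and solving for t gives
t_c = ln[(k_r/k_1)(1 − D₀(k_r−k_1)/(k_1 L₀))] / (k_r−k_1).
Here k_r−k_1 = 0.6260 d⁻¹ and 1 − D₀(k_r−k_1)/(k_1 L₀) = 1 − 3.60×0.6260/(0.404×32.2) = 0.8268, so
t_c = ln(2.550 × 0.8268) / 0.6260 = 0.7457 / 0.6260 = 1.191 d.
L(t_c) = L₀ e^(−k_1 t_c) = 32.2 × 0.6180 = 19.90 mg/L, and at the critical point k_r D_c = k_1 L, so D_c = (0.404/1.03) × 19.90 = 7.806 mg/L.
Minimum DO = C_s − D_c = 10.5 − 7.806 = 2.694 mg/L.
x_c = v t_c = 1.13 m/s × 1.191 d × 86400 s/d = 116300 m ≈ 116 km.

t_c ≈ 1.19 d; D_c ≈ 7.81 mg/L; min DO ≈ 2.69 mg/L; x_c ≈ 116 km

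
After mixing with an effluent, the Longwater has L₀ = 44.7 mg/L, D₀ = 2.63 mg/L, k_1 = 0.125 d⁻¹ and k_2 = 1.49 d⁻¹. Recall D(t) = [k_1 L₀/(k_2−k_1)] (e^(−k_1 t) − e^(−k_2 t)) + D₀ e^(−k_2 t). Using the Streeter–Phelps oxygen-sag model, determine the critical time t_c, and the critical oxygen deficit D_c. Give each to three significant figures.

t_c ≈ 1.06 d; D_c ≈ 3.28 mg/L

With k_2/k_1 = 11.92 and 1 − D₀(k_2−k_1)/(k_1 L₀) = 0.3575,
t_c = ln(11.92 × 0.3575) / (1.49 − 0.125) = ln(4.261) / 1.365 = 1.450/1.365 = 1.062 d.
D_c = (k_1/k_2) L₀ e^(−k_1 t_c) = (0.125/1.49) × 44.7 × e^(−0.125×1.062) = 0.08389 × 44.7 × 0.8757 = 3.284 mg/L.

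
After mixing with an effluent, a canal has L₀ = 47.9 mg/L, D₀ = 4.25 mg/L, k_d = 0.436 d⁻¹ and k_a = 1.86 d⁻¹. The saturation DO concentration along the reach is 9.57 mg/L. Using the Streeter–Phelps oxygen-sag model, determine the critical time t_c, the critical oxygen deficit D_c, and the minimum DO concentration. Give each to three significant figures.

t_c = [1/(k_a−k_d)] ln[(k_a/k_d)(1 − D₀(k_a−k_d)/(k_d L₀))]
= [1/(1.86−0.436)] ln[(1.86/0.436)(1 − 4.25×1.424/(0.436×47.9))]
= (1/1.424) ln[4.266 × 0.7102] = 0.7022 × ln(3.030) = 0.7022 × 1.109 = 0.7784 d.
D_c = (k_d/k_a) L₀ e^(−k_d t_c) = (0.436/1.86) × 47.9 × e^(−0.436×0.7784) = 0.2344 × 47.9 × 0.7122 = 7.997 mg/L.
Minimum DO = C_s − D_c = 9.57 − 7.997 = 1.573 mg/L.

t_c ≈ 0.778 d; D_c ≈ 8.00 mg/L; min DO ≈ 1.57 mg/L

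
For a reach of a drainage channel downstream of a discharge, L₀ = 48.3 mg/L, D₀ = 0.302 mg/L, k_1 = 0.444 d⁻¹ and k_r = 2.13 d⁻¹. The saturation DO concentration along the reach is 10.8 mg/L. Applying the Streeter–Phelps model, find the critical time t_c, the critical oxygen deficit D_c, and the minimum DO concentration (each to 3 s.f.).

t_c = [1/(k_r−k_1)] ln[(k_r/k_1)(1 − D₀(k_r−k_1)/(k_1 L₀))]
= [1/(2.13−0.444)] ln[(2.13/0.444)(1 − 0.302×1.686/(0.444×48.3))]
= (1/1.686) ln[4.797 × 0.9763] = 0.5931 × ln(4.683) = 0.5931 × 1.544 = 0.9158 d.
D_c = (k_1/k_r) L₀ e^(−k_1 t_c) = (0.444/2.13) × 48.3 × e^(−0.444×0.9158) = 0.2085 × 48.3 × 0.6659 = 6.704 mg/L.
Minimum DO = C_s − D_c = 10.8 − 6.704 = 4.096 mg/L.

t_c ≈ 0.916 d; D_c ≈ 6.70 mg/L; min DO ≈ 4.10 mg/L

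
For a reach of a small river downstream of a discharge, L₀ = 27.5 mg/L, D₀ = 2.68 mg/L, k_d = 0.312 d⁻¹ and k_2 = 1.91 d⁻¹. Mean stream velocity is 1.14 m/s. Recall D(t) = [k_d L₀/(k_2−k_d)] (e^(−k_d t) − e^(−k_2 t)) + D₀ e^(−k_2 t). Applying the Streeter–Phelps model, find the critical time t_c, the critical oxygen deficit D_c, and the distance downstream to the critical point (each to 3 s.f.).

t_c ≈ 0.701 d; D_c ≈ 3.61 mg/L; x_c ≈ 69.1 km

t_c = [1/(k_2−k_d)] ln[(k_2/k_d)(1 − D₀(k_2−k_d)/(k_d L₀))]
= [1/(1.91−0.312)] ln[(1.91/0.312)(1 − 2.68×1.598/(0.312×27.5))]
= (1/1.598) ln[6.122 × 0.5009] = 0.6258 × ln(3.066) = 0.6258 × 1.120 = 0.7011 d.
D_c = (k_d/k_2) L₀ e^(−k_d t_c) = (0.312/1.91) × 27.5 × e^(−0.312×0.7011) = 0.1634 × 27.5 × 0.8035 = 3.610 mg/L.
x_c = v t_c = 1.14 m/s × 0.7011 d × 86400 s/d = 69060 m ≈ 69.1 km.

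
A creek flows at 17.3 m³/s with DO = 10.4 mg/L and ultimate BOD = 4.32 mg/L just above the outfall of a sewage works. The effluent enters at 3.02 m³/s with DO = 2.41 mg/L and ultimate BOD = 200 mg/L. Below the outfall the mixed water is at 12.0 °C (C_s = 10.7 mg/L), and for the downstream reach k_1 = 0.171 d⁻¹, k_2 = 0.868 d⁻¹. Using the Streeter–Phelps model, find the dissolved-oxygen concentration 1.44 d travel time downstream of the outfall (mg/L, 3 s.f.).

Mixed DO = (17.3×10.4 + 3.02×2.41)/(17.3+3.02) = 187.2/20.32 = 9.213 mg/L.
Mixed L₀ = (17.3×4.32 + 3.02×200)/(20.32) = 678.7/20.32 = 33.40 mg/L.
Initial deficit D₀ = C_s − DO₀ = 10.7 − 9.213 = 1.487 mg/L.
D(1.44) = [0.171×33.40/(0.868−0.171)](e^(−0.171×1.44) − e^(−0.868×1.44)) + 1.487 e^(−0.868×1.44)
= 8.195 × (0.7817 − 0.2865) + 1.487 × 0.2865 = 4.484 mg/L.
DO = 10.7 − 4.484 = 6.216 mg/L.

DO ≈ 6.22 mg/L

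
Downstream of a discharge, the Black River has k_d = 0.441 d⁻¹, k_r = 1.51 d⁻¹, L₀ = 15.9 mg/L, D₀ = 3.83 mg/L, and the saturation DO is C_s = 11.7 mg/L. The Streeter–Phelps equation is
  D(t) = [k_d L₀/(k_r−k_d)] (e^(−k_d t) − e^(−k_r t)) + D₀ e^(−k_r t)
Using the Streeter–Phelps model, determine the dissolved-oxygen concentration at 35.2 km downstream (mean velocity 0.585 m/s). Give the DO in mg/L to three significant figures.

Travel time t = x/v = 35.2 km / (0.585 m/s) = 35200 m / 0.585 m/s = 60170 s = 0.6964 d.
k_d L₀/(k_r−k_d) = 0.441×15.9/(1.51−0.441) = 7.012/1.069 = 6.559 mg/L.
e^(−k_d t) = e^(−0.441×0.6964) = 0.7356; e^(−k_r t) = e^(−1.51×0.6964) = 0.3494.
D = 6.559 × (0.7356 − 0.3494) + 3.83 × 0.3494 = 2.533 + 1.338 = 3.871 mg/L.
DO = C_s − D = 11.7 − 3.871 = 7.829 mg/L.

DO ≈ 7.83 mg/L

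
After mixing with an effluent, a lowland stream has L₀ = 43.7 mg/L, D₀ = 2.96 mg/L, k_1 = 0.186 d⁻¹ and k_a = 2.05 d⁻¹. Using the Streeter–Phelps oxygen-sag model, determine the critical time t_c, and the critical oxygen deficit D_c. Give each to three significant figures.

At the critical point dD/dt = 0, so k_1 L₀ e^(−k_1 t) = k_a D. Substituting D(t) from the Streeter–Phelps equation and solving for t gives
t_c = ln[(k_a/k_1)(1 − D₀(k_a−k_1)/(k_1 L₀))] / (k_a−k_1).
Here k_a−k_1 = 1.864 d⁻¹ and 1 − D₀(k_a−k_1)/(k_1 L₀) = 1 − 2.96×1.864/(0.186×43.7) = 0.3212, so
t_c = ln(11.02 × 0.3212) / 1.864 = 1.264 / 1.864 = 0.6782 d.
L(t_c) = L₀ e^(−k_1 t_c) = 43.7 × 0.8815 = 38.52 mg/L, and at the critical point k_a D_c = k_1 L, so D_c = (0.186/2.05) × 38.52 = 3.495 mg/L.

t_c ≈ 0.678 d; D_c ≈ 3.50 mg/L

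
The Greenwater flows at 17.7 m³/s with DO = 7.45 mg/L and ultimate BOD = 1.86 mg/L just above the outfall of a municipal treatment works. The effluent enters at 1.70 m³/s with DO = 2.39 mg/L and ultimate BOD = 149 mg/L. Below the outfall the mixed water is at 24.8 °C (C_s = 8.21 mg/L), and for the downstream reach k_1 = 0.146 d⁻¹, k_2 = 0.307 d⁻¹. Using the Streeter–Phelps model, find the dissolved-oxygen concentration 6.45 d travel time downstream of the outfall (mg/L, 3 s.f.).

Mixed DO = (17.7×7.45 + 1.70×2.39)/(17.7+1.70) = 135.9/19.40 = 7.007 mg/L.
Mixed L₀ = (17.7×1.86 + 1.70×149)/(19.40) = 286.2/19.40 = 14.75 mg/L.
Initial deficit D₀ = C_s − DO₀ = 8.21 − 7.007 = 1.203 mg/L.
D(6.45) = [0.146×14.75/(0.307−0.146)](e^(−0.146×6.45) − e^(−0.307×6.45)) + 1.203 e^(−0.307×6.45)
= 13.38 × (0.3900 − 0.1380) + 1.203 × 0.1380 = 3.537 mg/L.
DO = 8.21 − 3.537 = 4.673 mg/L.

DO ≈ 4.67 mg/L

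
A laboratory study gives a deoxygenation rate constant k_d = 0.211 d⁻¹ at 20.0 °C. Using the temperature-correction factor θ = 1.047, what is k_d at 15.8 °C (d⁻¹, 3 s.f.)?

k_d ≈ 0.174 d⁻¹

k_d(T₂) = k_d(T₁) · θ^(T₂−T₁) = 0.211 × 1.047^(15.8−20.0)
= 0.211 × 1.047^-4.20 = 0.211 × 0.8246 = 0.1740 d⁻¹.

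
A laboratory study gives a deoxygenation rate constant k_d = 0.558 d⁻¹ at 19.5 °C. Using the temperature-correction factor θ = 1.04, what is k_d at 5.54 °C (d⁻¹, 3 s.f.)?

k_d ≈ 0.323 d⁻¹

k_d(T₂) = k_d(T₁) · θ^(T₂−T₁) = 0.558 × 1.04^(5.54−19.5)
= 0.558 × 1.04^-14.0 = 0.558 × 0.5784 = 0.3227 d⁻¹.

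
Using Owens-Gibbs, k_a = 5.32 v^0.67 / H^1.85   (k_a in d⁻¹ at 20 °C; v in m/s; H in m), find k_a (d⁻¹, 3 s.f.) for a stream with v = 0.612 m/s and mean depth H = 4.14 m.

k_a ≈ 0.276 d⁻¹

k_a = 5.32 × 0.612^0.67 / 4.14^1.85 = 5.32 × 0.7197 / 13.85 = 0.2764 d⁻¹.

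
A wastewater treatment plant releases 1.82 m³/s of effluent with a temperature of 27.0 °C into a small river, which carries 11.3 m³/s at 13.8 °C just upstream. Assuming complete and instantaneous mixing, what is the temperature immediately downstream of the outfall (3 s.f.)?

Flow-weighted mixing: C = (Q_r C_r + Q_w C_w)/(Q_r + Q_w)
= (11.3×13.8 + 1.82×27.0)/(11.3 + 1.82) = 205.1/13.12 = 15.63 °C.

15.6 °C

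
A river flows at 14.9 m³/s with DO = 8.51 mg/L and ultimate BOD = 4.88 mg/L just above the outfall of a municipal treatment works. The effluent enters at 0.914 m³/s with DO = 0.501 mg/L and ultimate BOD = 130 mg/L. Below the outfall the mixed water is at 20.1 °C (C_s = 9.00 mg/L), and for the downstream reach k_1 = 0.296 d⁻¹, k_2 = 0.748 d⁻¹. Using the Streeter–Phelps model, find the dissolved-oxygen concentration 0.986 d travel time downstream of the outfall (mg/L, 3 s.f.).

DO ≈ 6.41 mg/L

Mixed DO = (14.9×8.51 + 0.914×0.501)/(14.9+0.914) = 127.3/15.81 = 8.047 mg/L.
Mixed L₀ = (14.9×4.88 + 0.914×130)/(15.81) = 191.5/15.81 = 12.11 mg/L.
Initial deficit D₀ = C_s − DO₀ = 9.00 − 8.047 = 0.9529 mg/L.
D(0.986) = [0.296×12.11/(0.748−0.296)](e^(−0.296×0.986) − e^(−0.748×0.986)) + 0.9529 e^(−0.748×0.986)
= 7.931 × (0.7469 − 0.4783) + 0.9529 × 0.4783 = 2.586 mg/L.
DO = 9.00 − 2.586 = 6.414 mg/L.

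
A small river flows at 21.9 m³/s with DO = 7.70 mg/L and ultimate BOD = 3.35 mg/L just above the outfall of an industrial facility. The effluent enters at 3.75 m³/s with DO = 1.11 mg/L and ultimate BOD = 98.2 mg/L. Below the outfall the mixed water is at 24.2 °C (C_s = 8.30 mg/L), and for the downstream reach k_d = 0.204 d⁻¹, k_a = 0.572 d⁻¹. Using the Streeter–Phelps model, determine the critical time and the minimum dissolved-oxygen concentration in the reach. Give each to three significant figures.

t_c ≈ 2.32 d; minimum DO ≈ 4.47 mg/L

Mixed DO = (21.9×7.70 + 3.75×1.11)/(21.9+3.75) = 172.8/25.65 = 6.737 mg/L.
Mixed L₀ = (21.9×3.35 + 3.75×98.2)/(25.65) = 441.6/25.65 = 17.22 mg/L.
Initial deficit D₀ = C_s − DO₀ = 8.30 − 6.737 = 1.563 mg/L.
t_c = (1/0.3680) ln[(0.572/0.204)(1 − 1.563×0.3680/(0.204×17.22))] = 2.717 × ln(2.345) = 2.316 d.
D_c = (0.204/0.572) × 17.22 × e^(−0.204×2.316) = 0.3566 × 17.22 × 0.6235 = 3.829 mg/L.
Minimum DO = 8.30 − 3.829 = 4.471 mg/L.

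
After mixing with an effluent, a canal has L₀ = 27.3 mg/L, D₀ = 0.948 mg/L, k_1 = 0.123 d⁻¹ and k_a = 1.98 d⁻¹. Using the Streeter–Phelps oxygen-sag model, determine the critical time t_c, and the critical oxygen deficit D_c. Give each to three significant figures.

With k_a/k_1 = 16.10 and 1 − D₀(k_a−k_1)/(k_1 L₀) = 0.4757,
t_c = ln(16.10 × 0.4757) / (1.98 − 0.123) = ln(7.658) / 1.857 = 2.036/1.857 = 1.096 d.
D_c = (k_1/k_a) L₀ e^(−k_1 t_c) = (0.123/1.98) × 27.3 × e^(−0.123×1.096) = 0.06212 × 27.3 × 0.8739 = 1.482 mg/L.

t_c ≈ 1.10 d; D_c ≈ 1.48 mg/L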